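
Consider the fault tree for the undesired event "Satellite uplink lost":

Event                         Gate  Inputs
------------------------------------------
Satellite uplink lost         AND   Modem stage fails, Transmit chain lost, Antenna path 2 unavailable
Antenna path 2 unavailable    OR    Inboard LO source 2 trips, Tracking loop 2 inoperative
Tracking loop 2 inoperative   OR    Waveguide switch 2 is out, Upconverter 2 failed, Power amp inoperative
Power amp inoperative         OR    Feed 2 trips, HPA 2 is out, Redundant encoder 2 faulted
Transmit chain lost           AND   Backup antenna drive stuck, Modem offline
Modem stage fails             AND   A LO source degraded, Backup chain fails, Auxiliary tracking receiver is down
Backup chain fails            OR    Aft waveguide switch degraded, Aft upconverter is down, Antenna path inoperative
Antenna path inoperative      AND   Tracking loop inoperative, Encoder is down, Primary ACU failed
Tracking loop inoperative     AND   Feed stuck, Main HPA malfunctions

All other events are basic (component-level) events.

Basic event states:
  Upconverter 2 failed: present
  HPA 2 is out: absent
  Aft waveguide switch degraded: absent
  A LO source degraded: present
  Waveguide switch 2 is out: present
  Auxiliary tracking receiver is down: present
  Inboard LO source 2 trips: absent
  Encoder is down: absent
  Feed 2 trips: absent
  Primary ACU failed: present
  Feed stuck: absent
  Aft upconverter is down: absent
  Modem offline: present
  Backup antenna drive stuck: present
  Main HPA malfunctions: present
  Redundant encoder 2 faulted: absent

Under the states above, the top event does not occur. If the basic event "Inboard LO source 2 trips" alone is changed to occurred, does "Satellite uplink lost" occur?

No

Counterfactual: set "Inboard LO source 2 trips" to occurred.
Tracking loop inoperative [AND]: Feed stuck=not, Main HPA malfunctions=occurs → not all inputs occur → does not occur.
Antenna path inoperative [AND]: Tracking loop inoperative=not, Encoder is down=not, Primary ACU failed=occurs → not all inputs occur → does not occur.
Backup chain fails [OR]: Aft waveguide switch degraded=not, Aft upconverter is down=not, Antenna path inoperative=not → no input occurs → does not occur.
Modem stage fails [AND]: A LO source degraded=occurs, Backup chain fails=not, Auxiliary tracking receiver is down=occurs → not all inputs occur → does not occur.
Transmit chain lost [AND]: Backup antenna drive stuck=occurs, Modem offline=occurs → all inputs occur → occurs.
Power amp inoperative [OR]: Feed 2 trips=not, HPA 2 is out=not, Redundant encoder 2 faulted=not → no input occurs → does not occur.
Tracking loop 2 inoperative [OR]: Waveguide switch 2 is out=occurs, Upconverter 2 failed=occurs, Power amp inoperative=not → at least one input occurs → occurs.
Antenna path 2 unavailable [OR]: Inboard LO source 2 trips=occurs, Tracking loop 2 inoperative=occurs → at least one input occurs → occurs.
Satellite uplink lost [AND]: Modem stage fails=not, Transmit chain lost=occurs, Antenna path 2 unavailable=occurs → not all inputs occur → does not occur.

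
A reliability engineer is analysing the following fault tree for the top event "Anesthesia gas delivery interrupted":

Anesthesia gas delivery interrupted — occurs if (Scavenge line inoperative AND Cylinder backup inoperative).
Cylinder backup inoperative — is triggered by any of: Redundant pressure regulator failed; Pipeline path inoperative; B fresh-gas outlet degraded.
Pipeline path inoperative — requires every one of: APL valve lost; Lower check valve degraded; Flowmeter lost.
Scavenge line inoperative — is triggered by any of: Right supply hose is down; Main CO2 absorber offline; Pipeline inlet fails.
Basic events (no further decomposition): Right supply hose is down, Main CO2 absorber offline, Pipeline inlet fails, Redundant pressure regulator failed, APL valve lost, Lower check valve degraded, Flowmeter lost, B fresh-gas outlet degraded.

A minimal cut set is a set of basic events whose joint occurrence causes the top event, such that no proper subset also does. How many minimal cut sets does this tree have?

Scavenge line inoperative [OR]: union of children's cut sets → 3 cut set(s).
Pipeline path inoperative [AND]: one cut set from each child combined → 1 × 1 × 1 = 1 cut set(s).
Cylinder backup inoperative [OR]: union of children's cut sets → 3 cut set(s).
Anesthesia gas delivery interrupted [AND]: one cut set from each child combined → 3 × 3 = 9 cut set(s).
Minimal cut sets: {Redundant pressure regulator failed, Right supply hose is down}; {APL valve lost, Flowmeter lost, Lower check valve degraded, Right supply hose is down}; {B fresh-gas outlet degraded, Right supply hose is down}; {Main CO2 absorber offline, Redundant pressure regulator failed}; {APL valve lost, Flowmeter lost, Lower check valve degraded, Main CO2 absorber offline}; {B fresh-gas outlet degraded, Main CO2 absorber offline}; {Pipeline inlet fails, Redundant pressure regulator failed}; {APL valve lost, Flowmeter lost, Lower check valve degraded, Pipeline inlet fails}; {B fresh-gas outlet degraded, Pipeline inlet fails}.

9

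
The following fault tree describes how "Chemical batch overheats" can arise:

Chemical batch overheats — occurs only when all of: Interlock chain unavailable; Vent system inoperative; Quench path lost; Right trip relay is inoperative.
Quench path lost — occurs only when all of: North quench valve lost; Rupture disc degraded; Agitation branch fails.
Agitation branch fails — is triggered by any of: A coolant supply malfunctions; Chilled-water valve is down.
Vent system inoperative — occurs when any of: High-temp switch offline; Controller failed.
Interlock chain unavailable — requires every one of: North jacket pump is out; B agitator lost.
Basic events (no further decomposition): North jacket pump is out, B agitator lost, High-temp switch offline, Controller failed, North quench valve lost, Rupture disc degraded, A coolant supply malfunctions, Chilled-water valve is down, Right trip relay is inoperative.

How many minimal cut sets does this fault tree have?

Interlock chain unavailable [AND]: one cut set from each child combined → 1 × 1 = 1 cut set(s).
Vent system inoperative [OR]: union of children's cut sets → 2 cut set(s).
Agitation branch fails [OR]: union of children's cut sets → 2 cut set(s).
Quench path lost [AND]: one cut set from each child combined → 1 × 1 × 2 = 2 cut set(s).
Chemical batch overheats [AND]: one cut set from each child combined → 1 × 2 × 2 × 1 = 4 cut set(s).
Minimal cut sets: {A coolant supply malfunctions, B agitator lost, High-temp switch offline, North jacket pump is out, North quench valve lost, Right trip relay is inoperative, Rupture disc degraded}; {B agitator lost, Chilled-water valve is down, High-temp switch offline, North jacket pump is out, North quench valve lost, Right trip relay is inoperative, Rupture disc degraded}; {A coolant supply malfunctions, B agitator lost, Controller failed, North jacket pump is out, North quench valve lost, Right trip relay is inoperative, Rupture disc degraded}; {B agitator lost, Chilled-water valve is down, Controller failed, North jacket pump is out, North quench valve lost, Right trip relay is inoperative, Rupture disc degraded}.

4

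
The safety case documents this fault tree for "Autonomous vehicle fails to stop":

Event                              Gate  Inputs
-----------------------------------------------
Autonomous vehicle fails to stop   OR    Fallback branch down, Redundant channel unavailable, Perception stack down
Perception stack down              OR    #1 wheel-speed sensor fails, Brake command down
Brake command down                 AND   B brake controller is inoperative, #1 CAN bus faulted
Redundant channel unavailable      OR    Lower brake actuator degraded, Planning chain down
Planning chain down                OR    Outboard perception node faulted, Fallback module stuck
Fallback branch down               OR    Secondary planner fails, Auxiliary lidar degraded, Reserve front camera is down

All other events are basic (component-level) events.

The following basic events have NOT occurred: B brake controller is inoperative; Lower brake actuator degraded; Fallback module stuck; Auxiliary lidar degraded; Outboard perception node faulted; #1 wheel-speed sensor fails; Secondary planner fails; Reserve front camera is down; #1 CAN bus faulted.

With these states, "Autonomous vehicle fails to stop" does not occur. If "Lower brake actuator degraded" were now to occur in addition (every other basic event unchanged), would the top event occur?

Yes

Counterfactual: set "Lower brake actuator degraded" to occurred.
Fallback branch down [OR]: Secondary planner fails=not, Auxiliary lidar degraded=not, Reserve front camera is down=not → no input occurs → does not occur.
Planning chain down [OR]: Outboard perception node faulted=not, Fallback module stuck=not → no input occurs → does not occur.
Redundant channel unavailable [OR]: Lower brake actuator degraded=occurs, Planning chain down=not → at least one input occurs → occurs.
Brake command down [AND]: B brake controller is inoperative=not, #1 CAN bus faulted=not → not all inputs occur → does not occur.
Perception stack down [OR]: #1 wheel-speed sensor fails=not, Brake command down=not → no input occurs → does not occur.
Autonomous vehicle fails to stop [OR]: Fallback branch down=not, Redundant channel unavailable=occurs, Perception stack down=not → at least one input occurs → occurs.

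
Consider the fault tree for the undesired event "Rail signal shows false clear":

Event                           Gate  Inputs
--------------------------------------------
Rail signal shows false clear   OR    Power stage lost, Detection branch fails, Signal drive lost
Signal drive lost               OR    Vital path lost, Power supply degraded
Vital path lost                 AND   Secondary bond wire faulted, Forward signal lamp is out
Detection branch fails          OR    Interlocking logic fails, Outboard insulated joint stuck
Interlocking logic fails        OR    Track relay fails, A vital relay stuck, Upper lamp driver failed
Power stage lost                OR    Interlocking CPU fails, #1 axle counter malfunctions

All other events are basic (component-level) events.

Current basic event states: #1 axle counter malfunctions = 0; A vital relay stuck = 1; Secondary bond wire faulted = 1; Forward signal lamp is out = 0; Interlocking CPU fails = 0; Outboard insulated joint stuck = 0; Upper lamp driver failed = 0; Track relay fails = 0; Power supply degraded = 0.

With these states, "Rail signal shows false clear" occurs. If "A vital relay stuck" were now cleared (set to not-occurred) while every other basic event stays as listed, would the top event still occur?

No

Counterfactual: set "A vital relay stuck" to not occurred.
Power stage lost [OR]: Interlocking CPU fails=not, #1 axle counter malfunctions=not → no input occurs → does not occur.
Interlocking logic fails [OR]: Track relay fails=not, A vital relay stuck=not, Upper lamp driver failed=not → no input occurs → does not occur.
Detection branch fails [OR]: Interlocking logic fails=not, Outboard insulated joint stuck=not → no input occurs → does not occur.
Vital path lost [AND]: Secondary bond wire faulted=occurs, Forward signal lamp is out=not → not all inputs occur → does not occur.
Signal drive lost [OR]: Vital path lost=not, Power supply degraded=not → no input occurs → does not occur.
Rail signal shows false clear [OR]: Power stage lost=not, Detection branch fails=not, Signal drive lost=not → no input occurs → does not occur.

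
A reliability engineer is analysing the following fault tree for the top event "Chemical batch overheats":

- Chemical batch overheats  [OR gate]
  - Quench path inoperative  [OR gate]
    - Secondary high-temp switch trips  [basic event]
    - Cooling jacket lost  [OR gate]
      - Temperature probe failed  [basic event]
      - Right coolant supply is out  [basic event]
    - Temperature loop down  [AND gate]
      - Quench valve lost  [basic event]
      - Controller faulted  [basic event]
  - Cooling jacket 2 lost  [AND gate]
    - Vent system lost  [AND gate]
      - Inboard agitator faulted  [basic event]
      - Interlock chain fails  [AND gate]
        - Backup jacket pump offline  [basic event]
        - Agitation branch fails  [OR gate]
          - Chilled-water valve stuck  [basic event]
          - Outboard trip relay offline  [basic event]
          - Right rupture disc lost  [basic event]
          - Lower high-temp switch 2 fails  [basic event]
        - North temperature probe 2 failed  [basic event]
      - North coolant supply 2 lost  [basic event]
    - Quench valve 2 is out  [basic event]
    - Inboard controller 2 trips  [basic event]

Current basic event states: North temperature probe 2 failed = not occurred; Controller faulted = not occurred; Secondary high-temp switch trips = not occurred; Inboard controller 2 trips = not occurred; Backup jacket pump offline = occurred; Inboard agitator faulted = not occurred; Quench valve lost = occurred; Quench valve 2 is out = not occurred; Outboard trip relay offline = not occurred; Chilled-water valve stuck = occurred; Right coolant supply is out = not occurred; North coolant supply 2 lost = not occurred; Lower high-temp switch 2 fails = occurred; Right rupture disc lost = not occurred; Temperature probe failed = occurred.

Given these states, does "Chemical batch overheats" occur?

Yes

Cooling jacket lost [OR]: Temperature probe failed=occurs, Right coolant supply is out=not → at least one input occurs → occurs.
Temperature loop down [AND]: Quench valve lost=occurs, Controller faulted=not → not all inputs occur → does not occur.
Quench path inoperative [OR]: Secondary high-temp switch trips=not, Cooling jacket lost=occurs, Temperature loop down=not → at least one input occurs → occurs.
Agitation branch fails [OR]: Chilled-water valve stuck=occurs, Outboard trip relay offline=not, Right rupture disc lost=not, Lower high-temp switch 2 fails=occurs → at least one input occurs → occurs.
Interlock chain fails [AND]: Backup jacket pump offline=occurs, Agitation branch fails=occurs, North temperature probe 2 failed=not → not all inputs occur → does not occur.
Vent system lost [AND]: Inboard agitator faulted=not, Interlock chain fails=not, North coolant supply 2 lost=not → not all inputs occur → does not occur.
Cooling jacket 2 lost [AND]: Vent system lost=not, Quench valve 2 is out=not, Inboard controller 2 trips=not → not all inputs occur → does not occur.
Chemical batch overheats [OR]: Quench path inoperative=occurs, Cooling jacket 2 lost=not → at least one input occurs → occurs.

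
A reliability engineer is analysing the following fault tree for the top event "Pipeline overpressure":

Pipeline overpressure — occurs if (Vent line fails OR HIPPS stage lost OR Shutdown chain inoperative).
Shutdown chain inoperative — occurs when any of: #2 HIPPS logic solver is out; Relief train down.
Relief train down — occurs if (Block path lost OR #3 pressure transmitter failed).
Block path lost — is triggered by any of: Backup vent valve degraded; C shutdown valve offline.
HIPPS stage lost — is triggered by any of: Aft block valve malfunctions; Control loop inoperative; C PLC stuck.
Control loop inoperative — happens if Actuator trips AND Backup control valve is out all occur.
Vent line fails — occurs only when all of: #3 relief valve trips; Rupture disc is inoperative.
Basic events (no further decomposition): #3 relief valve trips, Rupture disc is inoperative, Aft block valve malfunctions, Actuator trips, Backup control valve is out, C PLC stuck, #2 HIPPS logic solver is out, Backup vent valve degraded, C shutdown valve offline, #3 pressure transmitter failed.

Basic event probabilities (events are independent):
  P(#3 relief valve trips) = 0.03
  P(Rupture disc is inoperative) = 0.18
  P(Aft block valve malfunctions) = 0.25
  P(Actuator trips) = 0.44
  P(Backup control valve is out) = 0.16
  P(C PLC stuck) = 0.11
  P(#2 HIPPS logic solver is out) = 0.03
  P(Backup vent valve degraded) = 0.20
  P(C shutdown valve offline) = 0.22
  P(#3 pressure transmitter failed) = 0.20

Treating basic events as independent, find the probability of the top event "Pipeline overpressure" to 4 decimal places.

P(Vent line fails) [AND] = 0.03 × 0.18 = 0.005400
P(Control loop inoperative) [AND] = 0.44 × 0.16 = 0.070400
P(HIPPS stage lost) [OR] = 1 − (1−0.25) × (1−0.070400) × (1−0.11) = 0.379492
P(Block path lost) [OR] = 1 − (1−0.20) × (1−0.22) = 0.376000
P(Relief train down) [OR] = 1 − (1−0.376000) × (1−0.20) = 0.500800
P(Shutdown chain inoperative) [OR] = 1 − (1−0.03) × (1−0.500800) = 0.515776
P(Pipeline overpressure) [OR] = 1 − (1−0.005400) × (1−0.379492) × (1−0.515776) = 0.701158
Rounded to 4 decimal places: P(Pipeline overpressure) ≈ 0.7012.

0.7012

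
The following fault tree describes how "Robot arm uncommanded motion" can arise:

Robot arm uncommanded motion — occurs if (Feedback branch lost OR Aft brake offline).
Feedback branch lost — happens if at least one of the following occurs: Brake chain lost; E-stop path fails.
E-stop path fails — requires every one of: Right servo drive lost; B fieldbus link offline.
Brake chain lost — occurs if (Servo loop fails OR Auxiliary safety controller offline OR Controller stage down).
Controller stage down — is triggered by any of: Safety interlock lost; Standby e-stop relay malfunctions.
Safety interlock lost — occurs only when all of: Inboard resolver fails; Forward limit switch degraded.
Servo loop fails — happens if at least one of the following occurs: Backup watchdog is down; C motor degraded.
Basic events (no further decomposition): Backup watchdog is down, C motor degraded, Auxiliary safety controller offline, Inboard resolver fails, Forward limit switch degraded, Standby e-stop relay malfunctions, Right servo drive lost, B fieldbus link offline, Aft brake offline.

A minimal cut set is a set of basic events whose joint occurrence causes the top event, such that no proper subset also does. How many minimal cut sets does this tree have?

Servo loop fails [OR]: union of children's cut sets → 2 cut set(s).
Safety interlock lost [AND]: one cut set from each child combined → 1 × 1 = 1 cut set(s).
Controller stage down [OR]: union of children's cut sets → 2 cut set(s).
Brake chain lost [OR]: union of children's cut sets → 5 cut set(s).
E-stop path fails [AND]: one cut set from each child combined → 1 × 1 = 1 cut set(s).
Feedback branch lost [OR]: union of children's cut sets → 6 cut set(s).
Robot arm uncommanded motion [OR]: union of children's cut sets → 7 cut set(s).
Minimal cut sets: {Backup watchdog is down}; {C motor degraded}; {Auxiliary safety controller offline}; {Forward limit switch degraded, Inboard resolver fails}; {Standby e-stop relay malfunctions}; {B fieldbus link offline, Right servo drive lost}; {Aft brake offline}.

7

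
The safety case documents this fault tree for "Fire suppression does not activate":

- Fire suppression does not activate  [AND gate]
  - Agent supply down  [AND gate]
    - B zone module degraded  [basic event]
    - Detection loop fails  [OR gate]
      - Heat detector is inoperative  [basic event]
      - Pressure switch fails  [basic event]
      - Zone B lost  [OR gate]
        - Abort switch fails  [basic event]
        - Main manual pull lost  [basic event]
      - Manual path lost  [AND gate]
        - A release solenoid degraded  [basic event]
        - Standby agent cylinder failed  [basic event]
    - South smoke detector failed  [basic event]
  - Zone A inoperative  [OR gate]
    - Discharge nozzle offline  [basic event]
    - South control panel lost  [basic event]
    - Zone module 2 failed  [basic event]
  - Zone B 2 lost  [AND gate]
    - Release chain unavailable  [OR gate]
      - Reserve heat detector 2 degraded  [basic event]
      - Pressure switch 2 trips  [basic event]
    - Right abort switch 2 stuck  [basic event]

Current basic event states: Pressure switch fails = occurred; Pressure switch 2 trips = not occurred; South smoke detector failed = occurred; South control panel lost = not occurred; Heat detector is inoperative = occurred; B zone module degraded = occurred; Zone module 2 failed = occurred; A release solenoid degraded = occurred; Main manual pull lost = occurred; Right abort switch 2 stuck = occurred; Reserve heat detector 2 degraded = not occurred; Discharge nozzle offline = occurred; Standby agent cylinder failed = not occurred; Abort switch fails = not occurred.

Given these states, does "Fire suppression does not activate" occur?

Zone B lost [OR]: Abort switch fails=not, Main manual pull lost=occurs → at least one input occurs → occurs.
Manual path lost [AND]: A release solenoid degraded=occurs, Standby agent cylinder failed=not → not all inputs occur → does not occur.
Detection loop fails [OR]: Heat detector is inoperative=occurs, Pressure switch fails=occurs, Zone B lost=occurs, Manual path lost=not → at least one input occurs → occurs.
Agent supply down [AND]: B zone module degraded=occurs, Detection loop fails=occurs, South smoke detector failed=occurs → all inputs occur → occurs.
Zone A inoperative [OR]: Discharge nozzle offline=occurs, South control panel lost=not, Zone module 2 failed=occurs → at least one input occurs → occurs.
Release chain unavailable [OR]: Reserve heat detector 2 degraded=not, Pressure switch 2 trips=not → no input occurs → does not occur.
Zone B 2 lost [AND]: Release chain unavailable=not, Right abort switch 2 stuck=occurs → not all inputs occur → does not occur.
Fire suppression does not activate [AND]: Agent supply down=occurs, Zone A inoperative=occurs, Zone B 2 lost=not → not all inputs occur → does not occur.

No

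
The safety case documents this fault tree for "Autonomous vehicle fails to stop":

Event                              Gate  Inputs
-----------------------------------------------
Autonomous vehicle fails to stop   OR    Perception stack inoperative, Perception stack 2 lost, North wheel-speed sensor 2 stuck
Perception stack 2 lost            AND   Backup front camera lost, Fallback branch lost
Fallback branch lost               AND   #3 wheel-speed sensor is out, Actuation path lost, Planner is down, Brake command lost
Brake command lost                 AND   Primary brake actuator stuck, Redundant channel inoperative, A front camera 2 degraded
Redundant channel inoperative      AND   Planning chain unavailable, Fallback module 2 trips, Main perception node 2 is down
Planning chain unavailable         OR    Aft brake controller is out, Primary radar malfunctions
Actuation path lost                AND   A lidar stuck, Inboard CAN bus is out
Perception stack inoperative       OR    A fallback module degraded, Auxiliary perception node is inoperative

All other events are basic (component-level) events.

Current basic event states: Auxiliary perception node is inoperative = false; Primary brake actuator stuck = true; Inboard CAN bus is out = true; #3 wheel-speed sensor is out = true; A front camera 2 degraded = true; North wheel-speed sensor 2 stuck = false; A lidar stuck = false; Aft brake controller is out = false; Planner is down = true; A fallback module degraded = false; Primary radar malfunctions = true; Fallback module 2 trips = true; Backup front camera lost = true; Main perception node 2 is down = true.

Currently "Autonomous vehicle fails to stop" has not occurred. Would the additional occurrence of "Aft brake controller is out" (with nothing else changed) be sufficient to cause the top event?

No

Counterfactual: set "Aft brake controller is out" to occurred.
Perception stack inoperative [OR]: A fallback module degraded=not, Auxiliary perception node is inoperative=not → no input occurs → does not occur.
Actuation path lost [AND]: A lidar stuck=not, Inboard CAN bus is out=occurs → not all inputs occur → does not occur.
Planning chain unavailable [OR]: Aft brake controller is out=occurs, Primary radar malfunctions=occurs → at least one input occurs → occurs.
Redundant channel inoperative [AND]: Planning chain unavailable=occurs, Fallback module 2 trips=occurs, Main perception node 2 is down=occurs → all inputs occur → occurs.
Brake command lost [AND]: Primary brake actuator stuck=occurs, Redundant channel inoperative=occurs, A front camera 2 degraded=occurs → all inputs occur → occurs.
Fallback branch lost [AND]: #3 wheel-speed sensor is out=occurs, Actuation path lost=not, Planner is down=occurs, Brake command lost=occurs → not all inputs occur → does not occur.
Perception stack 2 lost [AND]: Backup front camera lost=occurs, Fallback branch lost=not → not all inputs occur → does not occur.
Autonomous vehicle fails to stop [OR]: Perception stack inoperative=not, Perception stack 2 lost=not, North wheel-speed sensor 2 stuck=not → no input occurs → does not occur.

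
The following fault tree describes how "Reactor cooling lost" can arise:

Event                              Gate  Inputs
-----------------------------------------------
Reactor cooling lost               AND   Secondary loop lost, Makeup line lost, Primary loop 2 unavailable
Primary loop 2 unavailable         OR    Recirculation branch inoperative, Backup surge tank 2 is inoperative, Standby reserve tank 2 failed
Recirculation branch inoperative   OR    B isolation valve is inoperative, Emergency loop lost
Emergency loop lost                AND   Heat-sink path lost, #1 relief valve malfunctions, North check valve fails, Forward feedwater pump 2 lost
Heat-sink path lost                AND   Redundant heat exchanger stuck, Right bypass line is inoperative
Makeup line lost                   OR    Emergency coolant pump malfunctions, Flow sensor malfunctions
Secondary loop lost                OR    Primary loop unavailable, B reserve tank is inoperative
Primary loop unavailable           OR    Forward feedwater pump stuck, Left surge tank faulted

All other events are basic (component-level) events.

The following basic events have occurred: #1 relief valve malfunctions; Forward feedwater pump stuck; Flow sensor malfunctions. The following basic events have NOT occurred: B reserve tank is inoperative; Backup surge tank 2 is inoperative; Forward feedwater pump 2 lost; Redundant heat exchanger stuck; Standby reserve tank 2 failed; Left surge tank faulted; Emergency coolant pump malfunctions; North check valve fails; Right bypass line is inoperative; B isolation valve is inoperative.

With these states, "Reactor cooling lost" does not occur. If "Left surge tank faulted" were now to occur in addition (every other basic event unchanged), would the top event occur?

No

Counterfactual: set "Left surge tank faulted" to occurred.
Primary loop unavailable [OR]: Forward feedwater pump stuck=occurs, Left surge tank faulted=occurs → at least one input occurs → occurs.
Secondary loop lost [OR]: Primary loop unavailable=occurs, B reserve tank is inoperative=not → at least one input occurs → occurs.
Makeup line lost [OR]: Emergency coolant pump malfunctions=not, Flow sensor malfunctions=occurs → at least one input occurs → occurs.
Heat-sink path lost [AND]: Redundant heat exchanger stuck=not, Right bypass line is inoperative=not → not all inputs occur → does not occur.
Emergency loop lost [AND]: Heat-sink path lost=not, #1 relief valve malfunctions=occurs, North check valve fails=not, Forward feedwater pump 2 lost=not → not all inputs occur → does not occur.
Recirculation branch inoperative [OR]: B isolation valve is inoperative=not, Emergency loop lost=not → no input occurs → does not occur.
Primary loop 2 unavailable [OR]: Recirculation branch inoperative=not, Backup surge tank 2 is inoperative=not, Standby reserve tank 2 failed=not → no input occurs → does not occur.
Reactor cooling lost [AND]: Secondary loop lost=occurs, Makeup line lost=occurs, Primary loop 2 unavailable=not → not all inputs occur → does not occur.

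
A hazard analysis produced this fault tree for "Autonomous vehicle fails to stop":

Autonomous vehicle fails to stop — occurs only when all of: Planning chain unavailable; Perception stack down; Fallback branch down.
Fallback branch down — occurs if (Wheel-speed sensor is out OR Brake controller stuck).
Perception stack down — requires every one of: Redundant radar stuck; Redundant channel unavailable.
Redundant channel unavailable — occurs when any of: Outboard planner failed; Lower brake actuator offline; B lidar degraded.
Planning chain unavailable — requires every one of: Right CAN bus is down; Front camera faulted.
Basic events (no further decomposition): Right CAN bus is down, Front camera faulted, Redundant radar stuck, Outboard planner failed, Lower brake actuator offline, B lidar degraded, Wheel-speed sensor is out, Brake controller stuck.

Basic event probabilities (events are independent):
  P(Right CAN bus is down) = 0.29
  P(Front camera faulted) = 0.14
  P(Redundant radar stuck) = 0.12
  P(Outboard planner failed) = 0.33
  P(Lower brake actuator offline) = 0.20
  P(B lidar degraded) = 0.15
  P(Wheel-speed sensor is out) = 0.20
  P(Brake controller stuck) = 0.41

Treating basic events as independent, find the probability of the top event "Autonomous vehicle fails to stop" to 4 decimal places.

0.0014

P(Planning chain unavailable) [AND] = 0.29 × 0.14 = 0.040600
P(Redundant channel unavailable) [OR] = 1 − (1−0.33) × (1−0.20) × (1−0.15) = 0.544400
P(Perception stack down) [AND] = 0.12 × 0.544400 = 0.065328
P(Fallback branch down) [OR] = 1 − (1−0.20) × (1−0.41) = 0.528000
P(Autonomous vehicle fails to stop) [AND] = 0.040600 × 0.065328 × 0.528000 = 0.001400
Rounded to 4 decimal places: P(Autonomous vehicle fails to stop) ≈ 0.0014.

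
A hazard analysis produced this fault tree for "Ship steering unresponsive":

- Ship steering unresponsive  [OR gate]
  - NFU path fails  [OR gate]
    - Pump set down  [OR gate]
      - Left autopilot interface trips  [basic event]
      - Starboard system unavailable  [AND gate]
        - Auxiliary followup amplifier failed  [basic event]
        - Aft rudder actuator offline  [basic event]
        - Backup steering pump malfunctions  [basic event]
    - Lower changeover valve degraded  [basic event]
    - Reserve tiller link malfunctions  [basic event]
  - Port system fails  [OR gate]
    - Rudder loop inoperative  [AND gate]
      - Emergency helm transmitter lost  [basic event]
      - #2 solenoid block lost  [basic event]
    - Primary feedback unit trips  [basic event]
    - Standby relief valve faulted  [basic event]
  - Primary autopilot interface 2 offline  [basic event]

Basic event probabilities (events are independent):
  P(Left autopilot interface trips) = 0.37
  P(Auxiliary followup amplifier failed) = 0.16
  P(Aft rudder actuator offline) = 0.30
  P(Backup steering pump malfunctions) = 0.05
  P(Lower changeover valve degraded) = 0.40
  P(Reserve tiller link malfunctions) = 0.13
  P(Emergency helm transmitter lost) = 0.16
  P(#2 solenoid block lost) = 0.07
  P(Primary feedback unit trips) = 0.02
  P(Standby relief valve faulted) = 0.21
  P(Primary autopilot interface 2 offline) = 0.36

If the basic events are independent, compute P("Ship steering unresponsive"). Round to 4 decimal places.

0.8393

P(Starboard system unavailable) [AND] = 0.16 × 0.30 × 0.05 = 0.002400
P(Pump set down) [OR] = 1 − (1−0.37) × (1−0.002400) = 0.371512
P(NFU path fails) [OR] = 1 − (1−0.371512) × (1−0.40) × (1−0.13) = 0.671929
P(Rudder loop inoperative) [AND] = 0.16 × 0.07 = 0.011200
P(Port system fails) [OR] = 1 − (1−0.011200) × (1−0.02) × (1−0.21) = 0.234471
P(Ship steering unresponsive) [OR] = 1 − (1−0.671929) × (1−0.234471) × (1−0.36) = 0.839265
Rounded to 4 decimal places: P(Ship steering unresponsive) ≈ 0.8393.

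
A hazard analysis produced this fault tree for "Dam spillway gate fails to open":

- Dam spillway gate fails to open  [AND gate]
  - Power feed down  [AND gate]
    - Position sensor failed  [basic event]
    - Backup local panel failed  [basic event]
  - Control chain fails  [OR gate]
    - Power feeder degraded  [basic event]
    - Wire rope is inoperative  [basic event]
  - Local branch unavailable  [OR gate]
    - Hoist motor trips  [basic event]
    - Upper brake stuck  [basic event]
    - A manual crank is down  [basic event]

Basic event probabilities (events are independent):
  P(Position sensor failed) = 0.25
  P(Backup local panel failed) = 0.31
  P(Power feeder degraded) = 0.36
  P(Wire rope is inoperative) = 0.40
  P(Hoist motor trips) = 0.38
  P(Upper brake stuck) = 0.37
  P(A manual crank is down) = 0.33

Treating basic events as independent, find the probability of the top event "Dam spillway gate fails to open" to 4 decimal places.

P(Power feed down) [AND] = 0.25 × 0.31 = 0.077500
P(Control chain fails) [OR] = 1 − (1−0.36) × (1−0.40) = 0.616000
P(Local branch unavailable) [OR] = 1 − (1−0.38) × (1−0.37) × (1−0.33) = 0.738298
P(Dam spillway gate fails to open) [AND] = 0.077500 × 0.616000 × 0.738298 = 0.035246
Rounded to 4 decimal places: P(Dam spillway gate fails to open) ≈ 0.0352.

0.0352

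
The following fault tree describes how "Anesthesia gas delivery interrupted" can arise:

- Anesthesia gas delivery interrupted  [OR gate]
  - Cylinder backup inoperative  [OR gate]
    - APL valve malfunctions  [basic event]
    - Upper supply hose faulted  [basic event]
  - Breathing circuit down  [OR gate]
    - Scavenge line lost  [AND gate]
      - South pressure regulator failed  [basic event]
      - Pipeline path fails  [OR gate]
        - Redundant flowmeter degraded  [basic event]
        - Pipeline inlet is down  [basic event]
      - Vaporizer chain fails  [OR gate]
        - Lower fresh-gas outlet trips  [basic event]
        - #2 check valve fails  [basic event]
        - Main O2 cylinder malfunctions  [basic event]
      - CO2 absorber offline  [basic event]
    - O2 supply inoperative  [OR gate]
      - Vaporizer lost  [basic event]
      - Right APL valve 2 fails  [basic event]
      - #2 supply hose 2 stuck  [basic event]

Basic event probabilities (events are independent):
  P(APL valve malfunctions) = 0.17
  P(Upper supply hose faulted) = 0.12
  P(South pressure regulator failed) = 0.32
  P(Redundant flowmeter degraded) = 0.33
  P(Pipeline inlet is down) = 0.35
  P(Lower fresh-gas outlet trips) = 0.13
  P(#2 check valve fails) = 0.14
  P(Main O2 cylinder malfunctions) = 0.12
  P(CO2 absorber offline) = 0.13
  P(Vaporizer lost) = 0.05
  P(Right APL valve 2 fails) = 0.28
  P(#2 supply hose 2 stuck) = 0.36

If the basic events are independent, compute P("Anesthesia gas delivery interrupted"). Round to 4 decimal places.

P(Cylinder backup inoperative) [OR] = 1 − (1−0.17) × (1−0.12) = 0.269600
P(Pipeline path fails) [OR] = 1 − (1−0.33) × (1−0.35) = 0.564500
P(Vaporizer chain fails) [OR] = 1 − (1−0.13) × (1−0.14) × (1−0.12) = 0.341584
P(Scavenge line lost) [AND] = 0.32 × 0.564500 × 0.341584 × 0.13 = 0.008021
P(O2 supply inoperative) [OR] = 1 − (1−0.05) × (1−0.28) × (1−0.36) = 0.562240
P(Breathing circuit down) [OR] = 1 − (1−0.008021) × (1−0.562240) = 0.565751
P(Anesthesia gas delivery interrupted) [OR] = 1 − (1−0.269600) × (1−0.565751) = 0.682825
Rounded to 4 decimal places: P(Anesthesia gas delivery interrupted) ≈ 0.6828.

0.6828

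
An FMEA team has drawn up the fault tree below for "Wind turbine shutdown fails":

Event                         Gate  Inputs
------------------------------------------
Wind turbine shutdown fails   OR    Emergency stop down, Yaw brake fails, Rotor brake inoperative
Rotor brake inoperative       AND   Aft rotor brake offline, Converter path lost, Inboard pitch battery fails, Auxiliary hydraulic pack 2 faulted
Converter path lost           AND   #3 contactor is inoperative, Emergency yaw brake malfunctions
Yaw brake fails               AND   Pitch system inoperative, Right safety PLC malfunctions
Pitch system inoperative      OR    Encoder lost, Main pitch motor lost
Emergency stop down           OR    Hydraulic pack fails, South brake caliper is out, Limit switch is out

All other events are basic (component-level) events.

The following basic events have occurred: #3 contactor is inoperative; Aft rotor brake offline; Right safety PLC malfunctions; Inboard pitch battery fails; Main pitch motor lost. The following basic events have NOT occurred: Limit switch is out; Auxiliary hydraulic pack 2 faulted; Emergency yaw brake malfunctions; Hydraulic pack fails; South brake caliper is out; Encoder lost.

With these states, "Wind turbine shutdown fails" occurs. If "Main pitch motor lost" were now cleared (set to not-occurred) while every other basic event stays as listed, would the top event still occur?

No

Counterfactual: set "Main pitch motor lost" to not occurred.
Emergency stop down [OR]: Hydraulic pack fails=not, South brake caliper is out=not, Limit switch is out=not → no input occurs → does not occur.
Pitch system inoperative [OR]: Encoder lost=not, Main pitch motor lost=not → no input occurs → does not occur.
Yaw brake fails [AND]: Pitch system inoperative=not, Right safety PLC malfunctions=occurs → not all inputs occur → does not occur.
Converter path lost [AND]: #3 contactor is inoperative=occurs, Emergency yaw brake malfunctions=not → not all inputs occur → does not occur.
Rotor brake inoperative [AND]: Aft rotor brake offline=occurs, Converter path lost=not, Inboard pitch battery fails=occurs, Auxiliary hydraulic pack 2 faulted=not → not all inputs occur → does not occur.
Wind turbine shutdown fails [OR]: Emergency stop down=not, Yaw brake fails=not, Rotor brake inoperative=not → no input occurs → does not occur.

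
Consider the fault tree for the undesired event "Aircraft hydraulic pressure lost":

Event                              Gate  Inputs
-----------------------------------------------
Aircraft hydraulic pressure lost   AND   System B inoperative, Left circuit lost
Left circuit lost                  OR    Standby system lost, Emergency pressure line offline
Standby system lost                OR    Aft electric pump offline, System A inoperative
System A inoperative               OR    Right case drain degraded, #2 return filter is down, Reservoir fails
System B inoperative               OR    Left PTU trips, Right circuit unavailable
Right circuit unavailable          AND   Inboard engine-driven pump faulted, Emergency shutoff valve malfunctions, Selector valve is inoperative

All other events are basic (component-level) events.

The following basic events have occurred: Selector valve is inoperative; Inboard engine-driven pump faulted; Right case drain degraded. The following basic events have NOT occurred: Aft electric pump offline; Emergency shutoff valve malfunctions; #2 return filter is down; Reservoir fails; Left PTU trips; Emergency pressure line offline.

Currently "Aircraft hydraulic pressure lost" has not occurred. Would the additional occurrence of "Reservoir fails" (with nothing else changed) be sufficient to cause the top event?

No

Counterfactual: set "Reservoir fails" to occurred.
Right circuit unavailable [AND]: Inboard engine-driven pump faulted=occurs, Emergency shutoff valve malfunctions=not, Selector valve is inoperative=occurs → not all inputs occur → does not occur.
System B inoperative [OR]: Left PTU trips=not, Right circuit unavailable=not → no input occurs → does not occur.
System A inoperative [OR]: Right case drain degraded=occurs, #2 return filter is down=not, Reservoir fails=occurs → at least one input occurs → occurs.
Standby system lost [OR]: Aft electric pump offline=not, System A inoperative=occurs → at least one input occurs → occurs.
Left circuit lost [OR]: Standby system lost=occurs, Emergency pressure line offline=not → at least one input occurs → occurs.
Aircraft hydraulic pressure lost [AND]: System B inoperative=not, Left circuit lost=occurs → not all inputs occur → does not occur.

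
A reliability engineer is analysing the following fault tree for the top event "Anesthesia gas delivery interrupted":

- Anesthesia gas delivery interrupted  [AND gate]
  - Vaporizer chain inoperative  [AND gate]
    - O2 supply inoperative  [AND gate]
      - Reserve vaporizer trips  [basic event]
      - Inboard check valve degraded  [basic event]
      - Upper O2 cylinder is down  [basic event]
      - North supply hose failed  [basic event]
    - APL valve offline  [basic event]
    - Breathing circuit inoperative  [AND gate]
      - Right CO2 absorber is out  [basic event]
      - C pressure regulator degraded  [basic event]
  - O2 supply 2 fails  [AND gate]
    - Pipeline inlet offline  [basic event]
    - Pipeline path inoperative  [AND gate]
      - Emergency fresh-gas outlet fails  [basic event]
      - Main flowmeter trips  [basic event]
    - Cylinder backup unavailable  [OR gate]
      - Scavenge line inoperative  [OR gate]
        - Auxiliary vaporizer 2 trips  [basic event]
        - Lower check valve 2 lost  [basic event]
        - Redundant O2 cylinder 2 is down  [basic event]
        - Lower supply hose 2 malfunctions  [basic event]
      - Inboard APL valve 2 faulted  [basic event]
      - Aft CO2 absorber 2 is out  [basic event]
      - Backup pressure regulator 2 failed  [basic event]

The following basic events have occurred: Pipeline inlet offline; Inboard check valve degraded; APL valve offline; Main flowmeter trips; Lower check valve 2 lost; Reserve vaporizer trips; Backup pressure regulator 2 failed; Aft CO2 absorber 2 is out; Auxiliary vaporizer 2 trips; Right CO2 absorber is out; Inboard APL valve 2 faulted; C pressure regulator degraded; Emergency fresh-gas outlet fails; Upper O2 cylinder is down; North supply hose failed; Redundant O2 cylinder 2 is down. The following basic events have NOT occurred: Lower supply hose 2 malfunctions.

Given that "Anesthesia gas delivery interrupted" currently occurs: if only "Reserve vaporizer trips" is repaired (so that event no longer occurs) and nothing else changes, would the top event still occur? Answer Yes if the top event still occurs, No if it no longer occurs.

No

Counterfactual: set "Reserve vaporizer trips" to not occurred.
O2 supply inoperative [AND]: Reserve vaporizer trips=not, Inboard check valve degraded=occurs, Upper O2 cylinder is down=occurs, North supply hose failed=occurs → not all inputs occur → does not occur.
Breathing circuit inoperative [AND]: Right CO2 absorber is out=occurs, C pressure regulator degraded=occurs → all inputs occur → occurs.
Vaporizer chain inoperative [AND]: O2 supply inoperative=not, APL valve offline=occurs, Breathing circuit inoperative=occurs → not all inputs occur → does not occur.
Pipeline path inoperative [AND]: Emergency fresh-gas outlet fails=occurs, Main flowmeter trips=occurs → all inputs occur → occurs.
Scavenge line inoperative [OR]: Auxiliary vaporizer 2 trips=occurs, Lower check valve 2 lost=occurs, Redundant O2 cylinder 2 is down=occurs, Lower supply hose 2 malfunctions=not → at least one input occurs → occurs.
Cylinder backup unavailable [OR]: Scavenge line inoperative=occurs, Inboard APL valve 2 faulted=occurs, Aft CO2 absorber 2 is out=occurs, Backup pressure regulator 2 failed=occurs → at least one input occurs → occurs.
O2 supply 2 fails [AND]: Pipeline inlet offline=occurs, Pipeline path inoperative=occurs, Cylinder backup unavailable=occurs → all inputs occur → occurs.
Anesthesia gas delivery interrupted [AND]: Vaporizer chain inoperative=not, O2 supply 2 fails=occurs → not all inputs occur → does not occur.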